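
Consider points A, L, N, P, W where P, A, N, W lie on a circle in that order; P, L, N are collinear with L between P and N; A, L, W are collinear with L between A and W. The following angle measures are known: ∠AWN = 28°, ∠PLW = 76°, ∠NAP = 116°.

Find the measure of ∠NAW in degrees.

∠NAW = 68°

1. ∠APN = 28°  [same arc AN]
2. ∠ALN = 76°  [vertical angles at L]
3. ∠ANP = 36°  [△PAN]
4. ∠NAW = 68°  [△ALN]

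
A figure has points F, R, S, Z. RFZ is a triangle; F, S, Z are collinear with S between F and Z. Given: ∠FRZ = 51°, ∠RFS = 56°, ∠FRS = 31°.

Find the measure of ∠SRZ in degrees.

1. ∠FSR = 93°  [△RFS]
2. ∠RFZ = 56°  [S on ray FZ]
3. ∠RSZ = 87°  [linear pair at S on FZ]
4. ∠FZR = 73°  [△RFZ]
5. ∠RZS = 73°  [S on ray ZF]
6. ∠SRZ = 20°  [△RSZ]

∠SRZ = 20°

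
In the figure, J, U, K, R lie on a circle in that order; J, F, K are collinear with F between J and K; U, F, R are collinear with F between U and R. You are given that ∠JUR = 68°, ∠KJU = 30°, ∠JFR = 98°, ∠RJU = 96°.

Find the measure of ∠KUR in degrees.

1. ∠KRU = 30°  [same arc UK]
2. ∠RKU = 84°  [cyclic JUKR, opposite ∠J+∠K]
3. ∠KUR = 66°  [△UKR]

∠KUR = 66°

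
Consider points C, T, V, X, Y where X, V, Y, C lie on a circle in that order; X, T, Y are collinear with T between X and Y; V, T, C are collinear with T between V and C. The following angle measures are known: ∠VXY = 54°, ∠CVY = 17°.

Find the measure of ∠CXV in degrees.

1. ∠VCY = 54°  [same arc VY]
2. ∠CYV = 109°  [△VYC]
3. ∠CXV = 71°  [cyclic XVYC, opposite ∠X+∠Y]

∠CXV = 71°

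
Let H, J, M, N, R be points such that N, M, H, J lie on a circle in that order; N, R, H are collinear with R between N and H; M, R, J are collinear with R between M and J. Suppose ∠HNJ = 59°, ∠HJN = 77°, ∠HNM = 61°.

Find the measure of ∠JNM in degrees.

∠JNM = 120°

1. ∠HMJ = 59°  [same arc HJ]
2. ∠HJM = 61°  [same arc MH]
3. ∠JHM = 60°  [△MHJ]
4. ∠JNM = 120°  [cyclic NMHJ, opposite ∠N+∠H]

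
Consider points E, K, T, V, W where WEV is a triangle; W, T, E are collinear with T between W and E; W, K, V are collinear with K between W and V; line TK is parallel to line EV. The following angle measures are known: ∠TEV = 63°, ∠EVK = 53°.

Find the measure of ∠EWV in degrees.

1. ∠VEW = 63°  [T on ray EW]
2. ∠EVW = 53°  [K on ray VW]
3. ∠EWV = 64°  [△WEV]

∠EWV = 64°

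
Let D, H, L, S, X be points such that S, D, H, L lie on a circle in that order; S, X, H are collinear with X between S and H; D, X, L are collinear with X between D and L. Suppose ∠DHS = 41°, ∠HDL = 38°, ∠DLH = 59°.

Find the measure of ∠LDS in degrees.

1. ∠DXH = 101°  [△DXH]
2. ∠DSH = 59°  [same arc DH]
3. ∠DXS = 79°  [linear pair at X on SH]
4. ∠LDS = 42°  [△SXD]

∠LDS = 42°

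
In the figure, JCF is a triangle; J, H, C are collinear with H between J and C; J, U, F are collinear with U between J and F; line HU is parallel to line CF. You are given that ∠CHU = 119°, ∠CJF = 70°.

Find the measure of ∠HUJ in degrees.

∠HUJ = 49°

1. ∠JHU = 61°  [linear pair at H on JC]
2. ∠HJU = 70°  [H on JC, U on JF]
3. ∠HUJ = 49°  [△JHU]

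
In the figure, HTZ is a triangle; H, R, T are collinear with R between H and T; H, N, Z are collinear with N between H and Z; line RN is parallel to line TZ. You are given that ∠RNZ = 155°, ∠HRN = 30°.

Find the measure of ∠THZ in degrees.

1. ∠HNR = 25°  [linear pair at N on HZ]
2. ∠NHR = 125°  [△HRN]
3. ∠THZ = 125°  [R on HT, N on HZ]

∠THZ = 125°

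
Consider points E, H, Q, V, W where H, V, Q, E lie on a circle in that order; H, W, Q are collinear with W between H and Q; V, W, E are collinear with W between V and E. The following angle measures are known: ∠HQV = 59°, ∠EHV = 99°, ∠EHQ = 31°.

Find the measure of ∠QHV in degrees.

∠QHV = 68°

1. ∠EQV = 81°  [cyclic HVQE, opposite ∠H+∠Q]
2. ∠EVQ = 31°  [same arc QE]
3. ∠QEV = 68°  [△VQE]
4. ∠QHV = 68°  [same arc VQ]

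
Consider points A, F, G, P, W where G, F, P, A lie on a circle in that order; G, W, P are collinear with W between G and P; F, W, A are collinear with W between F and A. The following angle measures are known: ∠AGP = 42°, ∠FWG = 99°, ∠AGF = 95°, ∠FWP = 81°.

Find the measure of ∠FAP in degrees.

∠FAP = 53°

1. ∠AFP = 42°  [same arc PA]
2. ∠APF = 85°  [cyclic GFPA, opposite ∠G+∠P]
3. ∠FAP = 53°  [△FPA]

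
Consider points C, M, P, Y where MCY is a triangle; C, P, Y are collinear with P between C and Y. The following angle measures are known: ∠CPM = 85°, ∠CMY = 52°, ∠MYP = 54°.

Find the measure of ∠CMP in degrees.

∠CMP = 21°

1. ∠CYM = 54°  [P on ray YC]
2. ∠MCY = 74°  [△MCY]
3. ∠MCP = 74°  [P on ray CY]
4. ∠CMP = 21°  [△MCP]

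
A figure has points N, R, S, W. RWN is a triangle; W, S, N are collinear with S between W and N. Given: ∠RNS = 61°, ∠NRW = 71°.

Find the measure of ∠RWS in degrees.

1. ∠RNW = 61°  [S on ray NW]
2. ∠NWR = 48°  [△RWN]
3. ∠RWS = 48°  [S on ray WN]

∠RWS = 48°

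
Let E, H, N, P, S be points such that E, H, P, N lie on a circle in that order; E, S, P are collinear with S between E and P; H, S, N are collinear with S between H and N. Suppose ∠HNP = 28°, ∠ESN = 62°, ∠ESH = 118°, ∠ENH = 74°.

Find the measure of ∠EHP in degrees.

1. ∠HEP = 28°  [same arc HP]
2. ∠EPH = 74°  [same arc EH]
3. ∠EHP = 78°  [△EHP]

∠EHP = 78°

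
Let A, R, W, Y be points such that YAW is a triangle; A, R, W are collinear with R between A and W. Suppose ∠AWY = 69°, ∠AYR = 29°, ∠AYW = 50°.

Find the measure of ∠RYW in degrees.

1. ∠WAY = 61°  [△YAW]
2. ∠RWY = 69°  [R on ray WA]
3. ∠RAY = 61°  [R on ray AW]
4. ∠ARY = 90°  [△YAR]
5. ∠WRY = 90°  [linear pair at R on AW]
6. ∠RYW = 21°  [△YRW]

∠RYW = 21°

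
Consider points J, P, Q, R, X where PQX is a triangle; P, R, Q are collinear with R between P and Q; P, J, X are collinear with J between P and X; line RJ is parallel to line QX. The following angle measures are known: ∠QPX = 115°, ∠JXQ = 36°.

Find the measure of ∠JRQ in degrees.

∠JRQ = 151°

1. ∠PXQ = 36°  [J on ray XP]
2. ∠PQX = 29°  [△PQX]
3. ∠JRP = 29°  [RJ∥QX, corresponding at R]
4. ∠JRQ = 151°  [linear pair at R on PQ]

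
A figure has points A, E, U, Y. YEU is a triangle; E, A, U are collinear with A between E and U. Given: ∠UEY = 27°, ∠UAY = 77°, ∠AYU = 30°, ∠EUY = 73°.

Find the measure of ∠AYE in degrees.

∠AYE = 50°

1. ∠AEY = 27°  [A on ray EU]
2. ∠EAY = 103°  [linear pair at A on EU]
3. ∠AYE = 50°  [△YEA]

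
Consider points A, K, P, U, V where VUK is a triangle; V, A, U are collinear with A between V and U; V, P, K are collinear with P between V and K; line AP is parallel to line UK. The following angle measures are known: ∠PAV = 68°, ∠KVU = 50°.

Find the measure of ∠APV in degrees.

1. ∠KUV = 68°  [AP∥UK, corresponding at A]
2. ∠UKV = 62°  [△VUK]
3. ∠APV = 62°  [AP∥UK, corresponding at P]

∠APV = 62°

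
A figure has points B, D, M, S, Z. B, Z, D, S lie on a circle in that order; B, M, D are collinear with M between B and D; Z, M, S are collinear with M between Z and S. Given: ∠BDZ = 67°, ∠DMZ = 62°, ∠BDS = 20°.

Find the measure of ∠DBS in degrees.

∠DBS = 51°

1. ∠BSZ = 67°  [same arc BZ]
2. ∠BMS = 62°  [vertical angles at M]
3. ∠DBS = 51°  [△BMS]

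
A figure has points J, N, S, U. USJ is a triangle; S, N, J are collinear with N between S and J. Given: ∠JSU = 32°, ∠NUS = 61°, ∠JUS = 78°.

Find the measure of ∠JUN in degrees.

∠JUN = 17°

1. ∠SJU = 70°  [△USJ]
2. ∠NSU = 32°  [N on ray SJ]
3. ∠SNU = 87°  [△USN]
4. ∠NJU = 70°  [N on ray JS]
5. ∠JNU = 93°  [linear pair at N on SJ]
6. ∠JUN = 17°  [△UNJ]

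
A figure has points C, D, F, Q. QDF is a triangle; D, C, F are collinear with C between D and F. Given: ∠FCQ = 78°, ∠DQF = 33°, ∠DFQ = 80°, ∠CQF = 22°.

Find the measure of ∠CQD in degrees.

1. ∠DCQ = 102°  [linear pair at C on DF]
2. ∠FDQ = 67°  [△QDF]
3. ∠CDQ = 67°  [C on ray DF]
4. ∠CQD = 11°  [△QDC]

∠CQD = 11°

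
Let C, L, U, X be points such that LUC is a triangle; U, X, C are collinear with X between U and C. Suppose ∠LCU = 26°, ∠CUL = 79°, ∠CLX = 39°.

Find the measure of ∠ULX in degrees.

∠ULX = 36°

1. ∠LCX = 26°  [X on ray CU]
2. ∠LUX = 79°  [X on ray UC]
3. ∠CXL = 115°  [△LXC]
4. ∠LXU = 65°  [linear pair at X on UC]
5. ∠ULX = 36°  [△LUX]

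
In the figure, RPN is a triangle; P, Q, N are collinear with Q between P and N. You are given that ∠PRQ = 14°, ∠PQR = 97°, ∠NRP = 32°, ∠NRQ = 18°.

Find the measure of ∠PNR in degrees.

1. ∠NQR = 83°  [linear pair at Q on PN]
2. ∠QNR = 79°  [△RQN]
3. ∠PNR = 79°  [Q on ray NP]

∠PNR = 79°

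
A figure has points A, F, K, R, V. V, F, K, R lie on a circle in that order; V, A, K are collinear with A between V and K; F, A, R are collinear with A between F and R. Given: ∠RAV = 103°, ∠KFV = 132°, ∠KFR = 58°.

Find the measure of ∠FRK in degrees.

1. ∠KAR = 77°  [linear pair at A on VK]
2. ∠KRV = 48°  [cyclic VFKR, opposite ∠F+∠R]
3. ∠KVR = 58°  [same arc KR]
4. ∠RKV = 74°  [△VKR]
5. ∠FRK = 29°  [△KAR]

∠FRK = 29°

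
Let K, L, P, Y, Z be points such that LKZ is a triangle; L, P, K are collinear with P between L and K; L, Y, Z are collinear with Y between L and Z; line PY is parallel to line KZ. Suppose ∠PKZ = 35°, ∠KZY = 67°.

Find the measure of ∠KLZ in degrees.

1. ∠LKZ = 35°  [P on ray KL]
2. ∠KZL = 67°  [Y on ray ZL]
3. ∠KLZ = 78°  [△LKZ]

∠KLZ = 78°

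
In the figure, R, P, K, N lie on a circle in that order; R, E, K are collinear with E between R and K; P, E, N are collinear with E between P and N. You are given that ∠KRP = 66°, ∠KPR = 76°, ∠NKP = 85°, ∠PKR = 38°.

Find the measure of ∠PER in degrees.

1. ∠KNP = 66°  [same arc PK]
2. ∠KPN = 29°  [△PKN]
3. ∠KEP = 113°  [△PEK]
4. ∠PER = 67°  [linear pair at E on RK]

∠PER = 67°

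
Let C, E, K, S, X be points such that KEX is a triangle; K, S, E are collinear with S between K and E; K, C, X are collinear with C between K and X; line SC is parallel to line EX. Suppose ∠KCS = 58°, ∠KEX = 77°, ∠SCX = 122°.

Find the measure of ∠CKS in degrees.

∠CKS = 45°

1. ∠EXK = 58°  [SC∥EX, corresponding at C]
2. ∠EKX = 45°  [△KEX]
3. ∠CKS = 45°  [S on KE, C on KX]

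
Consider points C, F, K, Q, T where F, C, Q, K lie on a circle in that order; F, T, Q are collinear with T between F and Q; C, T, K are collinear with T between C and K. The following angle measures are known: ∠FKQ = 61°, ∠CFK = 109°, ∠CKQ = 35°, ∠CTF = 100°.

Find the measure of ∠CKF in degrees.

∠CKF = 26°

1. ∠CFQ = 35°  [same arc CQ]
2. ∠FCK = 45°  [△FTC]
3. ∠CKF = 26°  [△FCK]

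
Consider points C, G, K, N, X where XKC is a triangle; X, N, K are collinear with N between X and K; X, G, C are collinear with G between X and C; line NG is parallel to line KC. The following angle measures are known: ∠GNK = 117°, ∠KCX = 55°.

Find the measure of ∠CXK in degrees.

∠CXK = 62°

1. ∠GNX = 63°  [linear pair at N on XK]
2. ∠NGX = 55°  [NG∥KC, corresponding at G]
3. ∠GXN = 62°  [△XNG]
4. ∠CXK = 62°  [N on XK, G on XC]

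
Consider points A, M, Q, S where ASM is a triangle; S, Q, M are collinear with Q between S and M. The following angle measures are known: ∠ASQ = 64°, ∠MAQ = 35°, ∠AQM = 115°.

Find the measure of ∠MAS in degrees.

1. ∠ASM = 64°  [Q on ray SM]
2. ∠AMQ = 30°  [△AQM]
3. ∠AMS = 30°  [Q on ray MS]
4. ∠MAS = 86°  [△ASM]

∠MAS = 86°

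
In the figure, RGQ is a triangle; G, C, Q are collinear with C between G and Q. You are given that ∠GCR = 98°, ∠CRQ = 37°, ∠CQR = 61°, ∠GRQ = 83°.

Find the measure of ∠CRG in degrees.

1. ∠GQR = 61°  [C on ray QG]
2. ∠QGR = 36°  [△RGQ]
3. ∠CGR = 36°  [C on ray GQ]
4. ∠CRG = 46°  [△RGC]

∠CRG = 46°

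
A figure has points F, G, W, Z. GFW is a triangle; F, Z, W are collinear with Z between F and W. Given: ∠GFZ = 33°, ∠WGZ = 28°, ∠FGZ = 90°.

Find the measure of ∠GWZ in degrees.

1. ∠FZG = 57°  [△GFZ]
2. ∠GZW = 123°  [linear pair at Z on FW]
3. ∠GWZ = 29°  [△GZW]

∠GWZ = 29°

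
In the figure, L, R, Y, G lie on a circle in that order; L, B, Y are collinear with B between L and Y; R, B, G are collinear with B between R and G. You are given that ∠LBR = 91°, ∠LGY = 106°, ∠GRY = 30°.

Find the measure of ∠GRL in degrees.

1. ∠RBY = 89°  [linear pair at B on LY]
2. ∠LRY = 74°  [cyclic LRYG, opposite ∠R+∠G]
3. ∠LYR = 61°  [△RBY]
4. ∠RLY = 45°  [△LRY]
5. ∠GRL = 44°  [△LBR]

∠GRL = 44°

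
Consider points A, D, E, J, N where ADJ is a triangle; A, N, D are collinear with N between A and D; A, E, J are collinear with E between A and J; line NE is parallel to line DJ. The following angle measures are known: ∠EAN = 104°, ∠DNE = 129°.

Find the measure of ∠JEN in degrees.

∠JEN = 155°

1. ∠ANE = 51°  [linear pair at N on AD]
2. ∠AEN = 25°  [△ANE]
3. ∠JEN = 155°  [linear pair at E on AJ]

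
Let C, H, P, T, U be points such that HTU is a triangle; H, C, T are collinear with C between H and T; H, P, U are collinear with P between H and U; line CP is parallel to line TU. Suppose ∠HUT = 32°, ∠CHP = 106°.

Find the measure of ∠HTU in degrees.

∠HTU = 42°

1. ∠CPH = 32°  [CP∥TU, corresponding at P]
2. ∠HCP = 42°  [△HCP]
3. ∠HTU = 42°  [CP∥TU, corresponding at C]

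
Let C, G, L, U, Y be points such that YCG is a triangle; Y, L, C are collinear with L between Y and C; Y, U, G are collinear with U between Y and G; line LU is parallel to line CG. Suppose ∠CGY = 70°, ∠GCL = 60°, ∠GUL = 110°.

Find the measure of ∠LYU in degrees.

∠LYU = 50°

1. ∠GCY = 60°  [L on ray CY]
2. ∠CYG = 50°  [△YCG]
3. ∠LYU = 50°  [L on YC, U on YG]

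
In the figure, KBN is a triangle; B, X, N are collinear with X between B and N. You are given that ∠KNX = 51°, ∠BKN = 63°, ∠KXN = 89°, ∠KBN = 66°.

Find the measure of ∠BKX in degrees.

∠BKX = 23°

1. ∠BXK = 91°  [linear pair at X on BN]
2. ∠KBX = 66°  [X on ray BN]
3. ∠BKX = 23°  [△KBX]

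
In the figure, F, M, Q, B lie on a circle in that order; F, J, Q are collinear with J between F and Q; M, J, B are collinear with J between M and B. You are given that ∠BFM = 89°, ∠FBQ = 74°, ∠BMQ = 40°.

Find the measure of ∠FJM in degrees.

1. ∠BQM = 91°  [cyclic FMQB, opposite ∠F+∠Q]
2. ∠BFQ = 40°  [same arc QB]
3. ∠MBQ = 49°  [△MQB]
4. ∠BQF = 66°  [△FQB]
5. ∠MFQ = 49°  [same arc MQ]
6. ∠BMF = 66°  [same arc FB]
7. ∠FJM = 65°  [△FJM]

∠FJM = 65°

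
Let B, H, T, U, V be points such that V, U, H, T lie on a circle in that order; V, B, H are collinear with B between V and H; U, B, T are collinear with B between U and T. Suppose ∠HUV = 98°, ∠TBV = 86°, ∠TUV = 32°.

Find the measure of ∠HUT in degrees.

∠HUT = 66°

1. ∠HTV = 82°  [cyclic VUHT, opposite ∠U+∠T]
2. ∠THV = 32°  [same arc VT]
3. ∠HVT = 66°  [△VHT]
4. ∠HUT = 66°  [same arc HT]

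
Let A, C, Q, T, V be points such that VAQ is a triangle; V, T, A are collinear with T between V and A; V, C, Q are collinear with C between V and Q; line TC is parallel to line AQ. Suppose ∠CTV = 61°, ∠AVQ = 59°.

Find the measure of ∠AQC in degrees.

1. ∠QAV = 61°  [TC∥AQ, corresponding at T]
2. ∠AQV = 60°  [△VAQ]
3. ∠AQC = 60°  [C on ray QV]

∠AQC = 60°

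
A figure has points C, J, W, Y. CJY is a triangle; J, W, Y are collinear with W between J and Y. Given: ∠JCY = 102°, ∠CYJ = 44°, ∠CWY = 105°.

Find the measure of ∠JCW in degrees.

∠JCW = 71°

1. ∠CJY = 34°  [△CJY]
2. ∠CWJ = 75°  [linear pair at W on JY]
3. ∠CJW = 34°  [W on ray JY]
4. ∠JCW = 71°  [△CJW]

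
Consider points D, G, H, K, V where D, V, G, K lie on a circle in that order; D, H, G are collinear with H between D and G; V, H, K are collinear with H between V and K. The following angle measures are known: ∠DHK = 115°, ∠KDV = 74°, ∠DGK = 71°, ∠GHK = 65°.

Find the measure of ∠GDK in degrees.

1. ∠KGV = 106°  [cyclic DVGK, opposite ∠D+∠G]
2. ∠GKV = 44°  [△GHK]
3. ∠GVK = 30°  [△VGK]
4. ∠GDK = 30°  [same arc GK]

∠GDK = 30°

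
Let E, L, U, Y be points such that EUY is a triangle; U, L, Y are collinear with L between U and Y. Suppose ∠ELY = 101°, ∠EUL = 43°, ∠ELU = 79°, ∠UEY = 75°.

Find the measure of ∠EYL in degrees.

1. ∠EUY = 43°  [L on ray UY]
2. ∠EYU = 62°  [△EUY]
3. ∠EYL = 62°  [L on ray YU]

∠EYL = 62°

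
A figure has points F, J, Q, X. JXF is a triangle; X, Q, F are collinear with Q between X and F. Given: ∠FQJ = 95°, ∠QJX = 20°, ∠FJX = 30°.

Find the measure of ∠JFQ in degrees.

1. ∠JQX = 85°  [linear pair at Q on XF]
2. ∠JXQ = 75°  [△JXQ]
3. ∠FXJ = 75°  [Q on ray XF]
4. ∠JFX = 75°  [△JXF]
5. ∠JFQ = 75°  [Q on ray FX]

∠JFQ = 75°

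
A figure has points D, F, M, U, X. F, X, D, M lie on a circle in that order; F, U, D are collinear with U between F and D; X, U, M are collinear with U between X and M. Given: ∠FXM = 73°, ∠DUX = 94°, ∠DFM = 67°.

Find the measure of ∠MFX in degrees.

1. ∠FUM = 94°  [vertical angles at U]
2. ∠FMX = 19°  [△FUM]
3. ∠MFX = 88°  [△FXM]

∠MFX = 88°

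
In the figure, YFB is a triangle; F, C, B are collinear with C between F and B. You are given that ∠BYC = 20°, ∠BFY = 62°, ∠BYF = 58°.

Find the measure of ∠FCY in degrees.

1. ∠FBY = 60°  [△YFB]
2. ∠CBY = 60°  [C on ray BF]
3. ∠BCY = 100°  [△YCB]
4. ∠FCY = 80°  [linear pair at C on FB]

∠FCY = 80°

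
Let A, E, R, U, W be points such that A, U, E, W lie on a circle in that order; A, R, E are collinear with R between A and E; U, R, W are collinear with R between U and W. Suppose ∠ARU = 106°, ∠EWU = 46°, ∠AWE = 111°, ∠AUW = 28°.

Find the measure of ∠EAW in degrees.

1. ∠ERW = 106°  [vertical angles at R]
2. ∠AEW = 28°  [△ERW]
3. ∠EAW = 41°  [△AEW]

∠EAW = 41°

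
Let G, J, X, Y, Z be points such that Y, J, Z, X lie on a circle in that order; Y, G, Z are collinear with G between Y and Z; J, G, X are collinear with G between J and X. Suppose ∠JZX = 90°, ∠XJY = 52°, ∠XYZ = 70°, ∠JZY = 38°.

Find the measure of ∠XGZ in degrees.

1. ∠JYX = 90°  [cyclic YJZX, opposite ∠Y+∠Z]
2. ∠JXY = 38°  [△YJX]
3. ∠XGY = 72°  [△YGX]
4. ∠XGZ = 108°  [linear pair at G on YZ]

∠XGZ = 108°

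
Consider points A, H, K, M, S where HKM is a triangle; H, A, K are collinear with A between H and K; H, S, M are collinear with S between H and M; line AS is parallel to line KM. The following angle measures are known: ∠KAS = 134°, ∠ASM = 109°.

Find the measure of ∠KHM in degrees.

∠KHM = 63°

1. ∠HAS = 46°  [linear pair at A on HK]
2. ∠ASH = 71°  [linear pair at S on HM]
3. ∠AHS = 63°  [△HAS]
4. ∠KHM = 63°  [A on HK, S on HM]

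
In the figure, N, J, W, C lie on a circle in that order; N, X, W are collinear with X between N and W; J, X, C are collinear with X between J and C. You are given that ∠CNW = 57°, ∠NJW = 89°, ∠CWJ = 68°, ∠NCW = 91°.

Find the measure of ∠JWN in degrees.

∠JWN = 36°

1. ∠CWN = 32°  [△NWC]
2. ∠CNJ = 112°  [cyclic NJWC, opposite ∠N+∠W]
3. ∠CJN = 32°  [same arc NC]
4. ∠JCN = 36°  [△NJC]
5. ∠JWN = 36°  [same arc NJ]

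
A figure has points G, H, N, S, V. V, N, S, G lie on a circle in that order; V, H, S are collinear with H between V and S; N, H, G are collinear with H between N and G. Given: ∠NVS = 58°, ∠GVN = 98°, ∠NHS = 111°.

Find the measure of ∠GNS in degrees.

1. ∠NGS = 58°  [same arc NS]
2. ∠GSN = 82°  [cyclic VNSG, opposite ∠V+∠S]
3. ∠GNS = 40°  [△NSG]

∠GNS = 40°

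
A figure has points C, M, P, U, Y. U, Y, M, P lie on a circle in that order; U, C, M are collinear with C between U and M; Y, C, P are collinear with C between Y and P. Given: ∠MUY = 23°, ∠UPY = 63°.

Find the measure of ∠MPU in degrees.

1. ∠UMY = 63°  [same arc UY]
2. ∠MYU = 94°  [△UYM]
3. ∠MPU = 86°  [cyclic UYMP, opposite ∠Y+∠P]

∠MPU = 86°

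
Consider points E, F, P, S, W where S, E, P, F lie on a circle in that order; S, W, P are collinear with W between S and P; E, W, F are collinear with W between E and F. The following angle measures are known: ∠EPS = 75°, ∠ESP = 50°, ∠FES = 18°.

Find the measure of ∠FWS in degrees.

∠FWS = 68°

1. ∠EFP = 50°  [same arc EP]
2. ∠FPS = 18°  [same arc SF]
3. ∠FWP = 112°  [△PWF]
4. ∠FWS = 68°  [linear pair at W on SP]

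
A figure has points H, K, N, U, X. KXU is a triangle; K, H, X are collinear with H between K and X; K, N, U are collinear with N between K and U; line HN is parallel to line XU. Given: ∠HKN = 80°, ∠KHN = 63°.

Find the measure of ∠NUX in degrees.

∠NUX = 37°

1. ∠HNK = 37°  [△KHN]
2. ∠HNU = 143°  [linear pair at N on KU]
3. ∠NUX = 37°  [HN∥XU, co-interior at U–N]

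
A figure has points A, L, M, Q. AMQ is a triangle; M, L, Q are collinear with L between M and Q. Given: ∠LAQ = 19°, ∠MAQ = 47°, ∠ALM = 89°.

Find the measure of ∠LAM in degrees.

1. ∠ALQ = 91°  [linear pair at L on MQ]
2. ∠AQL = 70°  [△ALQ]
3. ∠AQM = 70°  [L on ray QM]
4. ∠AMQ = 63°  [△AMQ]
5. ∠AML = 63°  [L on ray MQ]
6. ∠LAM = 28°  [△AML]

∠LAM = 28°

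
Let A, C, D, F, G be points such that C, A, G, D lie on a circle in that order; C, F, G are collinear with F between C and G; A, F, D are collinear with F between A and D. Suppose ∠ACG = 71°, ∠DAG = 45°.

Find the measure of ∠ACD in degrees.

∠ACD = 116°

1. ∠ADG = 71°  [same arc AG]
2. ∠AGD = 64°  [△AGD]
3. ∠ACD = 116°  [cyclic CAGD, opposite ∠C+∠G]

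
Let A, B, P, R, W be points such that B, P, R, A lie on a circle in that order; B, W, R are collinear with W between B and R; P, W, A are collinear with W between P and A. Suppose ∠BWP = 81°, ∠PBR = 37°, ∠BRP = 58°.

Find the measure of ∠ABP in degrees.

1. ∠APB = 62°  [△BWP]
2. ∠BAP = 58°  [same arc BP]
3. ∠ABP = 60°  [△BPA]

∠ABP = 60°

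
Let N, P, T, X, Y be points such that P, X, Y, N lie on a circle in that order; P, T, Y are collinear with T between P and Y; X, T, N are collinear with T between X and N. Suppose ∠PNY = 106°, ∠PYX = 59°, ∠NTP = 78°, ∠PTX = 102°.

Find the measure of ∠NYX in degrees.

∠NYX = 90°

1. ∠PXY = 74°  [cyclic PXYN, opposite ∠X+∠N]
2. ∠PNX = 59°  [same arc PX]
3. ∠XPY = 47°  [△PXY]
4. ∠NXP = 31°  [△PTX]
5. ∠NPX = 90°  [△PXN]
6. ∠NYX = 90°  [cyclic PXYN, opposite ∠P+∠Y]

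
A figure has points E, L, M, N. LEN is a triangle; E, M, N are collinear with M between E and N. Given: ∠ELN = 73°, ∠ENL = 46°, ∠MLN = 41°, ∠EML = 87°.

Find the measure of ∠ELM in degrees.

∠ELM = 32°

1. ∠LEN = 61°  [△LEN]
2. ∠LEM = 61°  [M on ray EN]
3. ∠ELM = 32°  [△LEM]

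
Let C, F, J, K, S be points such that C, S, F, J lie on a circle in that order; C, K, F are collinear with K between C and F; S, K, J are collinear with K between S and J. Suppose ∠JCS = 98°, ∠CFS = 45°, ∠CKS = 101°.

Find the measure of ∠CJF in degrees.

1. ∠CJS = 45°  [same arc CS]
2. ∠FKJ = 101°  [vertical angles at K]
3. ∠CSJ = 37°  [△CSJ]
4. ∠CKJ = 79°  [linear pair at K on CF]
5. ∠CFJ = 37°  [same arc CJ]
6. ∠FCJ = 56°  [△CKJ]
7. ∠CJF = 87°  [△CFJ]

∠CJF = 87°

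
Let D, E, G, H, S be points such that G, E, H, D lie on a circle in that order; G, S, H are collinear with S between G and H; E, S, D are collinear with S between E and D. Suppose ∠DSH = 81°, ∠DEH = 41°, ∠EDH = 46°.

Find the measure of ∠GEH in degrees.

1. ∠DHG = 53°  [△HSD]
2. ∠DGH = 41°  [same arc HD]
3. ∠GDH = 86°  [△GHD]
4. ∠GEH = 94°  [cyclic GEHD, opposite ∠E+∠D]

∠GEH = 94°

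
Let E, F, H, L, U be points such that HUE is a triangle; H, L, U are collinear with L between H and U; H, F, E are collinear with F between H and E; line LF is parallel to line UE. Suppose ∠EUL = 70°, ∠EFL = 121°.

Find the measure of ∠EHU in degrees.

1. ∠EUH = 70°  [L on ray UH]
2. ∠HFL = 59°  [linear pair at F on HE]
3. ∠FLH = 70°  [LF∥UE, corresponding at L]
4. ∠FHL = 51°  [△HLF]
5. ∠EHU = 51°  [L on HU, F on HE]

∠EHU = 51°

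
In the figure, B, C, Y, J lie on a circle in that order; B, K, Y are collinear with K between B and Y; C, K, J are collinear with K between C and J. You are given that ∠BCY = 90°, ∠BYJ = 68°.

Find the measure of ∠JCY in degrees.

1. ∠BJY = 90°  [cyclic BCYJ, opposite ∠C+∠J]
2. ∠JBY = 22°  [△BYJ]
3. ∠JCY = 22°  [same arc YJ]

∠JCY = 22°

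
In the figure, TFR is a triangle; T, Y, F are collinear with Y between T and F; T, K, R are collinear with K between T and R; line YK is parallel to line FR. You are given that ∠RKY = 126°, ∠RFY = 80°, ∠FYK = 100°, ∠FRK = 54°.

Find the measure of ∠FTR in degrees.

1. ∠RFT = 80°  [Y on ray FT]
2. ∠FRT = 54°  [K on ray RT]
3. ∠FTR = 46°  [△TFR]

∠FTR = 46°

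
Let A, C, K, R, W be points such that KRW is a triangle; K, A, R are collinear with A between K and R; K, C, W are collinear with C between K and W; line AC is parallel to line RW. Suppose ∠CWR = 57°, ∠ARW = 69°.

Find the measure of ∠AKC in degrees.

∠AKC = 54°

1. ∠KWR = 57°  [C on ray WK]
2. ∠KRW = 69°  [A on ray RK]
3. ∠RKW = 54°  [△KRW]
4. ∠AKC = 54°  [A on KR, C on KW]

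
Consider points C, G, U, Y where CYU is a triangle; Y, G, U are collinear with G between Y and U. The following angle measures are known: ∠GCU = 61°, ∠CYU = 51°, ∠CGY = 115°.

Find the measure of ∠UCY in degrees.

1. ∠CGU = 65°  [linear pair at G on YU]
2. ∠CUG = 54°  [△CGU]
3. ∠CUY = 54°  [G on ray UY]
4. ∠UCY = 75°  [△CYU]

∠UCY = 75°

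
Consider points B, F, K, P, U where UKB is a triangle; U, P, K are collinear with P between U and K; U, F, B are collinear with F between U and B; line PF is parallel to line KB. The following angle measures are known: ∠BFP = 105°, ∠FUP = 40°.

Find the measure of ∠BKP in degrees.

1. ∠PFU = 75°  [linear pair at F on UB]
2. ∠FPU = 65°  [△UPF]
3. ∠FPK = 115°  [linear pair at P on UK]
4. ∠BKP = 65°  [PF∥KB, co-interior at K–P]

∠BKP = 65°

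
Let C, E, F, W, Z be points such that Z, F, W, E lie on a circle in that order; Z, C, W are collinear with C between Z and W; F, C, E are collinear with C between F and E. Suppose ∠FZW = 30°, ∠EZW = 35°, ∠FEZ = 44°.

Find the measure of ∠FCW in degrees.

1. ∠EFW = 35°  [same arc WE]
2. ∠FWZ = 44°  [same arc ZF]
3. ∠FCW = 101°  [△FCW]

∠FCW = 101°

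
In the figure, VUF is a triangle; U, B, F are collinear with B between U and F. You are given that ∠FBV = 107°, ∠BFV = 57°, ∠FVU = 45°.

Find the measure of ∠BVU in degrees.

1. ∠UBV = 73°  [linear pair at B on UF]
2. ∠UFV = 57°  [B on ray FU]
3. ∠FUV = 78°  [△VUF]
4. ∠BUV = 78°  [B on ray UF]
5. ∠BVU = 29°  [△VUB]

∠BVU = 29°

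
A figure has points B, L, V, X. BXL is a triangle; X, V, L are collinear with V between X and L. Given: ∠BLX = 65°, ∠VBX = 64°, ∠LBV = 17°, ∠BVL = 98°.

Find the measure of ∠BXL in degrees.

1. ∠BVX = 82°  [linear pair at V on XL]
2. ∠BXV = 34°  [△BXV]
3. ∠BXL = 34°  [V on ray XL]

∠BXL = 34°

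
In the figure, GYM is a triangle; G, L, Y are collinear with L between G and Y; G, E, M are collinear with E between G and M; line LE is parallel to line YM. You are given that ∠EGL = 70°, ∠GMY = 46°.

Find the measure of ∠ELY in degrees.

1. ∠MGY = 70°  [L on GY, E on GM]
2. ∠GYM = 64°  [△GYM]
3. ∠ELG = 64°  [LE∥YM, corresponding at L]
4. ∠ELY = 116°  [linear pair at L on GY]

∠ELY = 116°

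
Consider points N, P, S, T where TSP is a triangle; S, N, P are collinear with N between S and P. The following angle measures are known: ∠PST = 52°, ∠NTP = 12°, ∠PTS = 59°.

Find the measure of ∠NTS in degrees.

1. ∠SPT = 69°  [△TSP]
2. ∠NST = 52°  [N on ray SP]
3. ∠NPT = 69°  [N on ray PS]
4. ∠PNT = 99°  [△TNP]
5. ∠SNT = 81°  [linear pair at N on SP]
6. ∠NTS = 47°  [△TSN]

∠NTS = 47°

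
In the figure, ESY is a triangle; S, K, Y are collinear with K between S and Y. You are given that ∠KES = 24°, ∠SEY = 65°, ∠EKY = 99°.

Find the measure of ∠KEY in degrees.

1. ∠EKS = 81°  [linear pair at K on SY]
2. ∠ESK = 75°  [△ESK]
3. ∠ESY = 75°  [K on ray SY]
4. ∠EYS = 40°  [△ESY]
5. ∠EYK = 40°  [K on ray YS]
6. ∠KEY = 41°  [△EKY]

∠KEY = 41°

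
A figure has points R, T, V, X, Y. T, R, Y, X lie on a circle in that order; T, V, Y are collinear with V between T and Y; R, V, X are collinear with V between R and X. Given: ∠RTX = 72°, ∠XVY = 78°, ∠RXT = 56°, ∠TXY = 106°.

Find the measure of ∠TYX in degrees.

∠TYX = 52°

1. ∠TVX = 102°  [linear pair at V on TY]
2. ∠XTY = 22°  [△TVX]
3. ∠TYX = 52°  [△TYX]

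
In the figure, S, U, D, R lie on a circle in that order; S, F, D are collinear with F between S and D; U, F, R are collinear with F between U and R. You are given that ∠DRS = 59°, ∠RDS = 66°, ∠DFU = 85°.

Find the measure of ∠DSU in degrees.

∠DSU = 19°

1. ∠RUS = 66°  [same arc SR]
2. ∠SFU = 95°  [linear pair at F on SD]
3. ∠DSU = 19°  [△SFU]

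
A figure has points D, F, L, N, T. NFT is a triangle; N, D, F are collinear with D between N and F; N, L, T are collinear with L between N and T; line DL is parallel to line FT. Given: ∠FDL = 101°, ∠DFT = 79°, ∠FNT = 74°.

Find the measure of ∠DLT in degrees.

∠DLT = 153°

1. ∠LDN = 79°  [linear pair at D on NF]
2. ∠DNL = 74°  [D on NF, L on NT]
3. ∠DLN = 27°  [△NDL]
4. ∠DLT = 153°  [linear pair at L on NT]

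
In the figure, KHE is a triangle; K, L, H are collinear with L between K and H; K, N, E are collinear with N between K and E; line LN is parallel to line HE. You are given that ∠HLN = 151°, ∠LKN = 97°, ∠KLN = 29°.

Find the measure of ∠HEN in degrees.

∠HEN = 54°

1. ∠KNL = 54°  [△KLN]
2. ∠ENL = 126°  [linear pair at N on KE]
3. ∠HEN = 54°  [LN∥HE, co-interior at E–N]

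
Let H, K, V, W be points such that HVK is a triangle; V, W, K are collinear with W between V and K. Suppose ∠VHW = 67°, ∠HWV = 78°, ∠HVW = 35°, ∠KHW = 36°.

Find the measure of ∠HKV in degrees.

1. ∠HWK = 102°  [linear pair at W on VK]
2. ∠HKW = 42°  [△HWK]
3. ∠HKV = 42°  [W on ray KV]

∠HKV = 42°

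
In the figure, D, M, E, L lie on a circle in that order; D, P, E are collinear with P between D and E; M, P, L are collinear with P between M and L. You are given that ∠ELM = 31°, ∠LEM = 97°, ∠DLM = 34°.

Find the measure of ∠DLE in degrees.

∠DLE = 65°

1. ∠EDM = 31°  [same arc ME]
2. ∠DEM = 34°  [same arc DM]
3. ∠DME = 115°  [△DME]
4. ∠DLE = 65°  [cyclic DMEL, opposite ∠M+∠L]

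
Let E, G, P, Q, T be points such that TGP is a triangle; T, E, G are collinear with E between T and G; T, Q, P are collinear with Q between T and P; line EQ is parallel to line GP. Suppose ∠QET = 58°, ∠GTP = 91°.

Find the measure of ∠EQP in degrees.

∠EQP = 149°

1. ∠PGT = 58°  [EQ∥GP, corresponding at E]
2. ∠GPT = 31°  [△TGP]
3. ∠EQT = 31°  [EQ∥GP, corresponding at Q]
4. ∠EQP = 149°  [linear pair at Q on TP]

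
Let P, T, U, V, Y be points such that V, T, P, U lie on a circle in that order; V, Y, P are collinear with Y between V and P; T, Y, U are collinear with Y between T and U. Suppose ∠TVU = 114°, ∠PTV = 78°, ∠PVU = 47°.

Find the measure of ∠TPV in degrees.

∠TPV = 35°

1. ∠TPU = 66°  [cyclic VTPU, opposite ∠V+∠P]
2. ∠PTU = 47°  [same arc PU]
3. ∠PUT = 67°  [△TPU]
4. ∠PVT = 67°  [same arc TP]
5. ∠TPV = 35°  [△VTP]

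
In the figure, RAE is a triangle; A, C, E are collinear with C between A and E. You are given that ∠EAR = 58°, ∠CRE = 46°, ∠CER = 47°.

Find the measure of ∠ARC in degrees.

∠ARC = 29°

1. ∠CAR = 58°  [C on ray AE]
2. ∠ECR = 87°  [△RCE]
3. ∠ACR = 93°  [linear pair at C on AE]
4. ∠ARC = 29°  [△RAC]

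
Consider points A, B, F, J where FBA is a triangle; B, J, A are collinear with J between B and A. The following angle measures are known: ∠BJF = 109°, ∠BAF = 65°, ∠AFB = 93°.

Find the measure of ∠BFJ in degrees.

1. ∠ABF = 22°  [△FBA]
2. ∠FBJ = 22°  [J on ray BA]
3. ∠BFJ = 49°  [△FBJ]

∠BFJ = 49°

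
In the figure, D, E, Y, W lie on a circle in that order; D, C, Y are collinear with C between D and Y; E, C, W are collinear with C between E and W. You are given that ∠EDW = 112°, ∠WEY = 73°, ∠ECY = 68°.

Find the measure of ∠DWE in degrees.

∠DWE = 39°

1. ∠WDY = 73°  [same arc YW]
2. ∠DCW = 68°  [vertical angles at C]
3. ∠DWE = 39°  [△DCW]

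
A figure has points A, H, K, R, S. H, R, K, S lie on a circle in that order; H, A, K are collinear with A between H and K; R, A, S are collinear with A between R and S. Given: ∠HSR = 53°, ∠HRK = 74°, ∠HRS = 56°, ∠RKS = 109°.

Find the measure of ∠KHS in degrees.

1. ∠HSK = 106°  [cyclic HRKS, opposite ∠R+∠S]
2. ∠HKS = 56°  [same arc HS]
3. ∠KHS = 18°  [△HKS]

∠KHS = 18°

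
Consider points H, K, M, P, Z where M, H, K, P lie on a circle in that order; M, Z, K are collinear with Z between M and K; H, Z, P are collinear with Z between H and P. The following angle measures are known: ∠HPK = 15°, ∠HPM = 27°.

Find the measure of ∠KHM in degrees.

∠KHM = 138°

1. ∠HMK = 15°  [same arc HK]
2. ∠HKM = 27°  [same arc MH]
3. ∠KHM = 138°  [△MHK]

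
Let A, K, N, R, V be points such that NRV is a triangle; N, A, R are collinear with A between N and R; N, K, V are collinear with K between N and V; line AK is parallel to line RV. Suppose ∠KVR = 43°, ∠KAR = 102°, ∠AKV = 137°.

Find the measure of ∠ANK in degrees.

1. ∠KAN = 78°  [linear pair at A on NR]
2. ∠AKN = 43°  [linear pair at K on NV]
3. ∠ANK = 59°  [△NAK]

∠ANK = 59°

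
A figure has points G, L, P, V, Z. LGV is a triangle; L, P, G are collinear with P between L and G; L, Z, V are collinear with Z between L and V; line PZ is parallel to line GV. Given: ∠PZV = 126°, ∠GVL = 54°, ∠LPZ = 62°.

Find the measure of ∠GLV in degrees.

∠GLV = 64°

1. ∠LZP = 54°  [linear pair at Z on LV]
2. ∠PLZ = 64°  [△LPZ]
3. ∠GLV = 64°  [P on LG, Z on LV]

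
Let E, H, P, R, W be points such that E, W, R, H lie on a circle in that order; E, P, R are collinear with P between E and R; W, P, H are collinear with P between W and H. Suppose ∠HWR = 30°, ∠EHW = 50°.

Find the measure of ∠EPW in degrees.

∠EPW = 80°

1. ∠ERW = 50°  [same arc EW]
2. ∠RPW = 100°  [△WPR]
3. ∠EPW = 80°  [linear pair at P on ER]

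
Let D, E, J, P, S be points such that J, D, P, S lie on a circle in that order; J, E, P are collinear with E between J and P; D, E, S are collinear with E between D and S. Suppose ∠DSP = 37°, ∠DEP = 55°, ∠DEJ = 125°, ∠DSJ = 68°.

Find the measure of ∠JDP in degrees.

∠JDP = 75°

1. ∠DJP = 37°  [same arc DP]
2. ∠DPJ = 68°  [same arc JD]
3. ∠JDP = 75°  [△JDP]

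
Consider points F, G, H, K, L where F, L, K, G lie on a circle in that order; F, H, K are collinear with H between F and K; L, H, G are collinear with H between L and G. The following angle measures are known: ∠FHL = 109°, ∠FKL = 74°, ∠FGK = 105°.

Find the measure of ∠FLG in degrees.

1. ∠FLK = 75°  [cyclic FLKG, opposite ∠L+∠G]
2. ∠KFL = 31°  [△FLK]
3. ∠FLG = 40°  [△FHL]

∠FLG = 40°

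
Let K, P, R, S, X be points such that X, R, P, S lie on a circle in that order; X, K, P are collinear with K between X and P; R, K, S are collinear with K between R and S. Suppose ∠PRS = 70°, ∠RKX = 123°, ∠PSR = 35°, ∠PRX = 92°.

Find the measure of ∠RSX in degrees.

∠RSX = 53°

1. ∠PXR = 35°  [same arc RP]
2. ∠RPX = 53°  [△XRP]
3. ∠RSX = 53°  [same arc XR]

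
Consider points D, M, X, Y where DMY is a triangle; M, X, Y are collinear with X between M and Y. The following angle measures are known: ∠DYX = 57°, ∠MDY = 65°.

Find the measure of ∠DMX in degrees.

1. ∠DYM = 57°  [X on ray YM]
2. ∠DMY = 58°  [△DMY]
3. ∠DMX = 58°  [X on ray MY]

∠DMX = 58°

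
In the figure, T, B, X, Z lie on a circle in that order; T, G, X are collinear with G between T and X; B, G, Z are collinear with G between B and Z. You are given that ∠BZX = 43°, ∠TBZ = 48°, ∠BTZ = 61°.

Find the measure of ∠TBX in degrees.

∠TBX = 66°

1. ∠BTX = 43°  [same arc BX]
2. ∠BZT = 71°  [△TBZ]
3. ∠BXT = 71°  [same arc TB]
4. ∠TBX = 66°  [△TBX]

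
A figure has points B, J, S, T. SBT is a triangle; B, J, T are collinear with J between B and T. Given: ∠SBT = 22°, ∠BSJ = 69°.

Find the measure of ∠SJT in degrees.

1. ∠JBS = 22°  [J on ray BT]
2. ∠BJS = 89°  [△SBJ]
3. ∠SJT = 91°  [linear pair at J on BT]

∠SJT = 91°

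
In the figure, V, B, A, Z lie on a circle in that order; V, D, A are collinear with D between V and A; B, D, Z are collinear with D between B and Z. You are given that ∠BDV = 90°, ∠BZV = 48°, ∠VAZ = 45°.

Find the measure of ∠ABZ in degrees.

1. ∠ADB = 90°  [linear pair at D on VA]
2. ∠BAV = 48°  [same arc VB]
3. ∠ABZ = 42°  [△BDA]

∠ABZ = 42°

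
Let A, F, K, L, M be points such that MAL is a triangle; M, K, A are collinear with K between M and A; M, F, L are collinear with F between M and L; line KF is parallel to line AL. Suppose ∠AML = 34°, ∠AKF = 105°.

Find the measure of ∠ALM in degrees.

∠ALM = 71°

1. ∠FMK = 34°  [K on MA, F on ML]
2. ∠FKM = 75°  [linear pair at K on MA]
3. ∠KFM = 71°  [△MKF]
4. ∠ALM = 71°  [KF∥AL, corresponding at F]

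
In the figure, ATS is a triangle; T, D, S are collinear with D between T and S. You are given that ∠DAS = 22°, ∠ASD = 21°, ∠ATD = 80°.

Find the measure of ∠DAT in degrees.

∠DAT = 57°

1. ∠ADS = 137°  [△ADS]
2. ∠ADT = 43°  [linear pair at D on TS]
3. ∠DAT = 57°  [△ATD]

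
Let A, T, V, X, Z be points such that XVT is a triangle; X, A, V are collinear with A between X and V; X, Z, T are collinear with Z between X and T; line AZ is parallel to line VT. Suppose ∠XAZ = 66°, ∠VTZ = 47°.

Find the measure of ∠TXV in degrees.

1. ∠TVX = 66°  [AZ∥VT, corresponding at A]
2. ∠VTX = 47°  [Z on ray TX]
3. ∠TXV = 67°  [△XVT]

∠TXV = 67°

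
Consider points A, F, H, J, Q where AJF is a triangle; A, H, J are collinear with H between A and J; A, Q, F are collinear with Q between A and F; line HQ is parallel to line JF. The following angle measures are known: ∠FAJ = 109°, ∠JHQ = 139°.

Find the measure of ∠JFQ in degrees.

1. ∠HAQ = 109°  [H on AJ, Q on AF]
2. ∠AHQ = 41°  [linear pair at H on AJ]
3. ∠AQH = 30°  [△AHQ]
4. ∠FQH = 150°  [linear pair at Q on AF]
5. ∠JFQ = 30°  [HQ∥JF, co-interior at F–Q]

∠JFQ = 30°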